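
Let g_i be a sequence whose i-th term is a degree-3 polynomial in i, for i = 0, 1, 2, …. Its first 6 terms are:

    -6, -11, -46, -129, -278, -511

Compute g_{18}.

-19374

1st diffs: -5, -35, -83, -149, -233.
2nd diffs: -30, -48, -66, -84.
3rd diffs: -18, -18, -18 (constant).
Newton forward-difference form: g_i = -6 + (-5)·C(i,1) + (-30)·C(i,2) + (-18)·C(i,3).
At i = 18: i = 18, so g_{18} = -6 - 90 - 4590 - 14688 = -19374.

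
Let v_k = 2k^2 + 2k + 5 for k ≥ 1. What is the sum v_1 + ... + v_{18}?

4650

Over k = 1..18: Σk = 171, Σk² = 2109.
Total = (2)·2109 + (2)·171 + (5)·18 = 4650.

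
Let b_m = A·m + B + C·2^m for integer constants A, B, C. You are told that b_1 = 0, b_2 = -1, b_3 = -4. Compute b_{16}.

Plug in m = 1, 2, 3: A + B + 2C = 0; 2A + B + 4C = -1; 3A + B + 8C = -4.
Subtracting the first from the second: A + 2C = -1.
Subtracting the second from the third: A + 4C = -3.
Solving: C = -1, A = 1, then B = 1.
So b_m = 1·m + 1 + (-1)·2^m; at m=16 this is -65519.

-65519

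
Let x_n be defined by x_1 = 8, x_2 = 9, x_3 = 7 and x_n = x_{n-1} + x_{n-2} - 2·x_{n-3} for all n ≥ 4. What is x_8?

Step forward from the initial values:
x_4 = 0, x_5 = -11, x_6 = -25, x_7 = -36, x_8 = -39.

-39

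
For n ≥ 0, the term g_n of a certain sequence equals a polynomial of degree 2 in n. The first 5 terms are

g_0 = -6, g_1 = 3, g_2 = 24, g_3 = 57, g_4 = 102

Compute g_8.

1st diffs: 9, 21, 33, 45.
2nd diffs: 12, 12, 12 (constant).
Newton forward-difference form: g_n = -6 + 9·C(n,1) + 12·C(n,2).
At n = 8: n = 8, so g_8 = -6 + 72 + 336 = 402.

402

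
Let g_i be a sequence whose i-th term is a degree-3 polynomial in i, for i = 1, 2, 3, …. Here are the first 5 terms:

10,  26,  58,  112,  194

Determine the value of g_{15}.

3874

1st diffs: 16, 32, 54, 82.
2nd diffs: 16, 22, 28.
3rd diffs: 6, 6 (constant).
So g_i = i^3 + 2i^2 + 3i + 4.
Evaluating at i = 15 gives g_{15} = 3874.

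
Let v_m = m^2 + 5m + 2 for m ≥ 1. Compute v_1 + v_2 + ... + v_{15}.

Over m = 1..15: Σm = 120, Σm² = 1240.
Total = (1)·1240 + (5)·120 + (2)·15 = 1870.

1870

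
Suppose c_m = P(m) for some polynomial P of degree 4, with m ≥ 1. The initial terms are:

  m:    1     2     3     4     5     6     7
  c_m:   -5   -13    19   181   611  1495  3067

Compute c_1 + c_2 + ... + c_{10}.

35386

1st diffs: -8, 32, 162, 430, 884, 1572.
2nd diffs: 40, 130, 268, 454, 688.
3rd diffs: 90, 138, 186, 234.
4th diffs: 48, 48, 48 (constant).
Newton forward-difference form: c_m = -5 + (-8)·C(m-1,1) + 40·C(m-1,2) + 90·C(m-1,3) + 48·C(m-1,4).
Continuing: 5609, 9451, 14971.
Summing m = 1..10 (10 terms) gives 35386.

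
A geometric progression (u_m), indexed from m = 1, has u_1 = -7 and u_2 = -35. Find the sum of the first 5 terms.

Common ratio r = 5.
u_m = (-7)·5^(m-1).
S = (-7)·(5^5 - 1)/(5 - 1) = (-7)·(3125 - 1)/(4) = -5467.

-5467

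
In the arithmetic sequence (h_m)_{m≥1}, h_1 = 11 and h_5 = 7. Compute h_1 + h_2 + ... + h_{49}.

-637

Common difference d = (7 - 11) / (5 - 1) = -1.
h_m = 11 + (m - 1)·(-1).
h_{49} = -37; S = 49·(11 + (-37))/2 = -637.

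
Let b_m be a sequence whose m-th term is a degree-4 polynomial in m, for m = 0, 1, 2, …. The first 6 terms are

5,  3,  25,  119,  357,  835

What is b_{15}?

1st diffs: -2, 22, 94, 238, 478.
2nd diffs: 24, 72, 144, 240.
3rd diffs: 48, 72, 96.
4th diffs: 24, 24 (constant).
Newton forward-difference form: b_m = 5 + (-2)·C(m,1) + 24·C(m,2) + 48·C(m,3) + 24·C(m,4).
At m = 15: m = 15, so b_{15} = 5 - 30 + 2520 + 21840 + 32760 = 57095.

57095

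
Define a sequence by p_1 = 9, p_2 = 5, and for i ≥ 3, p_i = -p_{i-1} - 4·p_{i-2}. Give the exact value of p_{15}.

Iterate the recurrence:
p_3 = -41  p_4 = 21  p_5 = 143  …  p_{12} = 15925  p_{13} = -34449  p_{14} = -29251  p_{15} = 167047.

167047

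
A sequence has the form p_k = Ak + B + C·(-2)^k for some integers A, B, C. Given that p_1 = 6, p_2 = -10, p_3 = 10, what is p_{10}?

Plug in k = 1, 2, 3: A + B - 2C = 6; 2A + B + 4C = -10; 3A + B - 8C = 10.
Subtracting the first from the second: A + 6C = -16.
Subtracting the second from the third: A - 12C = 20.
Solving: C = -2, A = -4, then B = 6.
So p_k = -4·k + 6 + (-2)·(-2)^k; at k=10 this is -2082.

-2082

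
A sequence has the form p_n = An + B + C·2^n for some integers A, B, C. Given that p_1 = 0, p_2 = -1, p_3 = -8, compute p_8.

-727

The three given values yield: A + B + 2C = 0; 2A + B + 4C = -1; 3A + B + 8C = -8.
Subtracting the first from the second: A + 2C = -1.
Subtracting the second from the third: A + 4C = -7.
Solving: C = -3, A = 5, then B = 1.
Hence p_8 = 5·8 + 1 + (-3)·256 = -727.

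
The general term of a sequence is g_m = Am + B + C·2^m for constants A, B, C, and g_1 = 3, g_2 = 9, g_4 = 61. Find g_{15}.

163777

Write the equations: A + B + 2C = 3; 2A + B + 4C = 9; 4A + B + 16C = 61.
Subtracting the first from the second: A + 2C = 6.
Subtracting the second from the third: 2A + 12C = 52.
Solving: C = 5, A = -4, then B = -3.
Hence g_{15} = -4·15 + (-3) + 5·32768 = 163777.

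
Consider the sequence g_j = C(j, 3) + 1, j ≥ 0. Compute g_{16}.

561

C(16, 3) = 560, so g_{16} = 561.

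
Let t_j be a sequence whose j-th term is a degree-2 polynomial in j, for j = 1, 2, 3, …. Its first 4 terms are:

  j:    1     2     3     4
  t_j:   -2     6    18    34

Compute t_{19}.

1st diffs: 8, 12, 16.
2nd diffs: 4, 4 (constant).
So t_j = 2j^2 + 2j - 6.
Evaluating at j = 19 gives t_{19} = 754.

754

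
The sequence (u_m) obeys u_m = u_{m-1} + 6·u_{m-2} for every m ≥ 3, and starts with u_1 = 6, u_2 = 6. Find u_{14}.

5719902

Applying the relation repeatedly:
u_3 = 42;  u_4 = 78;  u_5 = 330;  …;  u_{11} = 215034;  u_{12} = 632814;  u_{13} = 1923018;  u_{14} = 5719902.
(Characteristic roots are 3 and -2.)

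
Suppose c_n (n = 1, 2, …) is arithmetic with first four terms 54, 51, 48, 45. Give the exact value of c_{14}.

15

Common difference d = -3.
c_n = 54 + (n - 1)·(-3).
c_{14} = 54 + 13·(-3) = 15.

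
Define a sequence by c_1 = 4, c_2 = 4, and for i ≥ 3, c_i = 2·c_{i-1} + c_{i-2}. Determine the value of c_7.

Compute successive terms:
c_3 = 12; c_4 = 28; c_5 = 68; c_6 = 164; c_7 = 396.

396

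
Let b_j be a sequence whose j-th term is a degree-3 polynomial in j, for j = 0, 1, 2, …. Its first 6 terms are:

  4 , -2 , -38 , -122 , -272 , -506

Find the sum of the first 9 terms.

1st diffs: -6, -36, -84, -150, -234.
2nd diffs: -30, -48, -66, -84.
3rd diffs: -18, -18, -18 (constant).
So b_j = -3j^3 - 6j^2 + 3j + 4.
Continuing: -842, -1298, -1892.
Summing j = 0..8 (9 terms) gives -4968.

-4968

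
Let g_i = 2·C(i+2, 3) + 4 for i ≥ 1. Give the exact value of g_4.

44

C(6, 3) = 20, so g_4 = 44.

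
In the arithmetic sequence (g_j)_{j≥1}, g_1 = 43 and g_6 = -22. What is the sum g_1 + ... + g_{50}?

Common difference d = (-22 - 43) / (6 - 1) = -13.
g_j = 43 + (j - 1)·(-13).
g_{50} = -594; S = 50·(43 + (-594))/2 = -13775.

-13775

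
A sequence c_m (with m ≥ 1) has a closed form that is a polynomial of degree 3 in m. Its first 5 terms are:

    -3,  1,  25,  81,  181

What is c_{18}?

10945

1st diffs: 4, 24, 56, 100.
2nd diffs: 20, 32, 44.
3rd diffs: 12, 12 (constant).
Newton forward-difference form: c_m = -3 + 4·C(m-1,1) + 20·C(m-1,2) + 12·C(m-1,3).
At m = 18: m-1 = 17, so c_{18} = -3 + 68 + 2720 + 8160 = 10945.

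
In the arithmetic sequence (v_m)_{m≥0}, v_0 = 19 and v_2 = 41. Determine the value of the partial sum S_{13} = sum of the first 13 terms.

1105

Common difference d = (41 - 19) / (2 - 0) = 11.
v_m = 19 + (m - 0)·11.
v_{12} = 151; S = 13·(19 + 151)/2 = 1105.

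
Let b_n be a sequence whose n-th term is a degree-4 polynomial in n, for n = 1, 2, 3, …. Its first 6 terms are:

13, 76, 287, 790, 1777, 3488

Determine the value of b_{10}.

1st diffs: 63, 211, 503, 987, 1711.
2nd diffs: 148, 292, 484, 724.
3rd diffs: 144, 192, 240.
4th diffs: 48, 48 (constant).
Newton forward-difference form: b_n = 13 + 63·C(n-1,1) + 148·C(n-1,2) + 144·C(n-1,3) + 48·C(n-1,4).
At n = 10: n-1 = 9, so b_{10} = 13 + 567 + 5328 + 12096 + 6048 = 24052.

24052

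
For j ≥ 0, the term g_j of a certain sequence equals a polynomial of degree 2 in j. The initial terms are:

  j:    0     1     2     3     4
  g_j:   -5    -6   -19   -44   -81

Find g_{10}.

-555

1st diffs: -1, -13, -25, -37.
2nd diffs: -12, -12, -12 (constant).
Newton forward-difference form: g_j = -5 + (-1)·C(j,1) + (-12)·C(j,2).
At j = 10: j = 10, so g_{10} = -5 - 10 - 540 = -555.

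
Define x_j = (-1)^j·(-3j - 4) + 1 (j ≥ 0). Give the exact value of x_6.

-21

(-1)^6 = 1; -3j - 4 at j=6 is -22; so x_6 = -21.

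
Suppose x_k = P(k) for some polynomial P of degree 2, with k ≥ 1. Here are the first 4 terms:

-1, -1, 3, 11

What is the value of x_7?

1st diffs: 0, 4, 8.
2nd diffs: 4, 4 (constant).
Newton forward-difference form: x_k = -1 + 4·C(k-1,2).
At k = 7: k-1 = 6, so x_7 = -1 + 60 = 59.

59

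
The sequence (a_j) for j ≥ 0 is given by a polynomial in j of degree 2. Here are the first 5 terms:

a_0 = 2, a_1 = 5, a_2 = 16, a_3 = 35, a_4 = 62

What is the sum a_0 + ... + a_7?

548

1st diffs: 3, 11, 19, 27.
2nd diffs: 8, 8, 8 (constant).
So a_j = 4j^2 - j + 2.
Continuing: 97, 140, 191.
Summing j = 0..7 (8 terms) gives 548.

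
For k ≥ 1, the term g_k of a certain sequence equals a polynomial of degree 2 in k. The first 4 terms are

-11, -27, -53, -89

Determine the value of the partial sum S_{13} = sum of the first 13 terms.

1st diffs: -16, -26, -36.
2nd diffs: -10, -10 (constant).
So g_k = -5k^2 - k - 5.
Continuing: …, -135, -191, -257, -333, …, g_{13} = -863.
Summing k = 1..13 (13 terms) gives -4251.

-4251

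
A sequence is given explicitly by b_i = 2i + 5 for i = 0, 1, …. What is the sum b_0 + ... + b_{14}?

Over i = 0..14: Σi = 105.
Total = (2)·105 + (5)·15 = 285.

285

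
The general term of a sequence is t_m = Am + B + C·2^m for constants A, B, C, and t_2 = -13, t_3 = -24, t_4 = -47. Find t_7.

The three given values yield: 2A + B + 4C = -13; 3A + B + 8C = -24; 4A + B + 16C = -47.
Subtracting the first from the second: A + 4C = -11.
Subtracting the second from the third: A + 8C = -23.
Solving: C = -3, A = 1, then B = -3.
So t_m = 1·m + (-3) + (-3)·2^m; at m=7 this is -380.

-380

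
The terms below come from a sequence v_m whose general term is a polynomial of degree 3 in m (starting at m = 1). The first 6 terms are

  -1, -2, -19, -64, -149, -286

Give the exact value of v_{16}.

-7156

1st diffs: -1, -17, -45, -85, -137.
2nd diffs: -16, -28, -40, -52.
3rd diffs: -12, -12, -12 (constant).
Newton forward-difference form: v_m = -1 + (-1)·C(m-1,1) + (-16)·C(m-1,2) + (-12)·C(m-1,3).
At m = 16: m-1 = 15, so v_{16} = -1 - 15 - 1680 - 5460 = -7156.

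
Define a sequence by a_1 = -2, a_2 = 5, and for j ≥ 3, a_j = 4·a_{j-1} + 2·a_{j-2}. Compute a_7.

a_3 = 16;  a_4 = 74;  a_5 = 328;  a_6 = 1460;  a_7 = 6496.

6496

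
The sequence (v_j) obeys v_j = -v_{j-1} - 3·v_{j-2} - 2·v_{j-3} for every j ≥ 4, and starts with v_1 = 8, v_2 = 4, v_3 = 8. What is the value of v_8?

-244

Step forward from the initial values:
v_4 = -36;  v_5 = 4;  v_6 = 88;  v_7 = -28;  v_8 = -244.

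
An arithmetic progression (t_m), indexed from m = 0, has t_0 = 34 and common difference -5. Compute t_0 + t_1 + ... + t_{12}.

52

t_m = 34 + (m - 0)·(-5).
t_{12} = -26; S = 13·(34 + (-26))/2 = 52.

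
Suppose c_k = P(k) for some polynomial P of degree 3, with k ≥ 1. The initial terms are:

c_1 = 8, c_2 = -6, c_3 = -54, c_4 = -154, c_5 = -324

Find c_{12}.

1st diffs: -14, -48, -100, -170.
2nd diffs: -34, -52, -70.
3rd diffs: -18, -18 (constant).
Newton forward-difference form: c_k = 8 + (-14)·C(k-1,1) + (-34)·C(k-1,2) + (-18)·C(k-1,3).
At k = 12: k-1 = 11, so c_{12} = 8 - 154 - 1870 - 2970 = -4986.

-4986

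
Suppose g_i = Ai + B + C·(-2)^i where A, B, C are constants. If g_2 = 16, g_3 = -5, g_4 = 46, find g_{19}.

Plug in i = 2, 3, 4: 2A + B + 4C = 16; 3A + B - 8C = -5; 4A + B + 16C = 46.
Subtracting the first from the second: A - 12C = -21.
Subtracting the second from the third: A + 24C = 51.
Solving: C = 2, A = 3, then B = 2.
So g_i = 3·i + 2 + 2·(-2)^i; at i=19 this is -1048517.

-1048517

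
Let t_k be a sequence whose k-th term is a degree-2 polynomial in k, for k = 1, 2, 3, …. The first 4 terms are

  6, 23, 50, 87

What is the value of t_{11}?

1st diffs: 17, 27, 37.
2nd diffs: 10, 10 (constant).
Newton forward-difference form: t_k = 6 + 17·C(k-1,1) + 10·C(k-1,2).
At k = 11: k-1 = 10, so t_{11} = 6 + 170 + 450 = 626.

626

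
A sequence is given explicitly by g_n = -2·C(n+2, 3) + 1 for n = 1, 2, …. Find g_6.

-111

C(8, 3) = 56, so g_6 = -111.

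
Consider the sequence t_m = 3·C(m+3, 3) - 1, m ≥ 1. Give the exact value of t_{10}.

857

C(13, 3) = 286, so t_{10} = 857.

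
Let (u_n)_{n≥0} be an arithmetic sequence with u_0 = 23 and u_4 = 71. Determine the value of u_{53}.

659

Common difference d = (71 - 23) / (4 - 0) = 12.
u_n = 23 + (n - 0)·12.
u_{53} = 23 + 53·12 = 659.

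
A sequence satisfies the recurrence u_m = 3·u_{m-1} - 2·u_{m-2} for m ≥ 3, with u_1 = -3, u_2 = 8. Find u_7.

u_3 = 30; u_4 = 74; u_5 = 162; u_6 = 338; u_7 = 690.
(Characteristic roots are 2 and 1.)

690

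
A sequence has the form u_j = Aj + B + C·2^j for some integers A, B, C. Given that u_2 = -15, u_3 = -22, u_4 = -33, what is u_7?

-154

At j = 2, 3, 4: 2A + B + 4C = -15; 3A + B + 8C = -22; 4A + B + 16C = -33.
Subtracting the first from the second: A + 4C = -7.
Subtracting the second from the third: A + 8C = -11.
Solving: C = -1, A = -3, then B = -5.
Therefore u_7 = -21 + (-5) + (-1)·128 = -154.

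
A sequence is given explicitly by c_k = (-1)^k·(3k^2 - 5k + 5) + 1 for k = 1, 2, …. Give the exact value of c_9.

(-1)^9 = -1; 3k^2 - 5k + 5 at k=9 is 203; so c_9 = -202.

-202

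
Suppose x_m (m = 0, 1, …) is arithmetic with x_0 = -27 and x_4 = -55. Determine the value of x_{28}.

Common difference d = (-55 - (-27)) / (4 - 0) = -7.
x_m = -27 + (m - 0)·(-7).
x_{28} = -27 + 28·(-7) = -223.

-223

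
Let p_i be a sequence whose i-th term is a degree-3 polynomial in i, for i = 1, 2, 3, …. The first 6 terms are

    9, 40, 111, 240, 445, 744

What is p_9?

1st diffs: 31, 71, 129, 205, 299.
2nd diffs: 40, 58, 76, 94.
3rd diffs: 18, 18, 18 (constant).
So p_i = 3i^3 + 2i^2 + 4i.
Evaluating at i = 9 gives p_9 = 2385.

2385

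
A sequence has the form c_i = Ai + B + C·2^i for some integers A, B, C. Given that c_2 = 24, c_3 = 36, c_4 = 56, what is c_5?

92

Write the equations: 2A + B + 4C = 24; 3A + B + 8C = 36; 4A + B + 16C = 56.
Subtracting the first from the second: A + 4C = 12.
Subtracting the second from the third: A + 8C = 20.
Solving: C = 2, A = 4, then B = 8.
Therefore c_5 = 20 + 8 + 2·32 = 92.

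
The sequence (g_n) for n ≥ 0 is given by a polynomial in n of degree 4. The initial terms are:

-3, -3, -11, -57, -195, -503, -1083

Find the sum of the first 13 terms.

-54665

1st diffs: 0, -8, -46, -138, -308, -580.
2nd diffs: -8, -38, -92, -170, -272.
3rd diffs: -30, -54, -78, -102.
4th diffs: -24, -24, -24 (constant).
So g_n = -n^4 + n^3 - 3.
Continuing: …, -2061, -3587, -5835, -9003, …, g_{12} = -19011.
Summing n = 0..12 (13 terms) gives -54665.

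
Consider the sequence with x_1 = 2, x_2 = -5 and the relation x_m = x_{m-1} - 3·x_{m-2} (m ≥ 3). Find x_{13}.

-2318

Compute successive terms:
x_3 = -11, x_4 = 4, x_5 = 37, …, x_{10} = 580, x_{11} = 289, x_{12} = -1451, x_{13} = -2318.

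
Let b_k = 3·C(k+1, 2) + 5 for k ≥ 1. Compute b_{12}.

239

C(13, 2) = 78, so b_{12} = 239.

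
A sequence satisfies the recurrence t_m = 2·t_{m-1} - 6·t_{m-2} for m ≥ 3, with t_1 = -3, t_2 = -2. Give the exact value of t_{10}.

Iterate the recurrence:
t_3 = 14  t_4 = 40  t_5 = -4  t_6 = -248  t_7 = -472  t_8 = 544  t_9 = 3920  t_{10} = 4576.

4576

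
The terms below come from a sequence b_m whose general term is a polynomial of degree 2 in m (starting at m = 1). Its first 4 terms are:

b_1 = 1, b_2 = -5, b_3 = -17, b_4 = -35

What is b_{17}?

1st diffs: -6, -12, -18.
2nd diffs: -6, -6 (constant).
So b_m = -3m^2 + 3m + 1.
Evaluating at m = 17 gives b_{17} = -815.

-815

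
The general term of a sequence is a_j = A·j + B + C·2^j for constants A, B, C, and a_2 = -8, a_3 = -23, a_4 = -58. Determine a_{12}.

The three given values yield: 2A + B + 4C = -8; 3A + B + 8C = -23; 4A + B + 16C = -58.
Subtracting the first from the second: A + 4C = -15.
Subtracting the second from the third: A + 8C = -35.
Solving: C = -5, A = 5, then B = 2.
Hence a_{12} = 5·12 + 2 + (-5)·4096 = -20418.

-20418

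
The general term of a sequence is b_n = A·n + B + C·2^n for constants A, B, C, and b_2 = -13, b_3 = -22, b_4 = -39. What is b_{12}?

-8207

At n = 2, 3, 4: 2A + B + 4C = -13; 3A + B + 8C = -22; 4A + B + 16C = -39.
Subtracting the first from the second: A + 4C = -9.
Subtracting the second from the third: A + 8C = -17.
Solving: C = -2, A = -1, then B = -3.
Therefore b_{12} = -12 + (-3) + (-2)·4096 = -8207.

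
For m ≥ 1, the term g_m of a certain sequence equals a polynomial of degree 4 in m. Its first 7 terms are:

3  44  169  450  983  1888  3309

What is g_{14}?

1st diffs: 41, 125, 281, 533, 905, 1421.
2nd diffs: 84, 156, 252, 372, 516.
3rd diffs: 72, 96, 120, 144.
4th diffs: 24, 24, 24 (constant).
Newton forward-difference form: g_m = 3 + 41·C(m-1,1) + 84·C(m-1,2) + 72·C(m-1,3) + 24·C(m-1,4).
At m = 14: m-1 = 13, so g_{14} = 3 + 533 + 6552 + 20592 + 17160 = 44840.

44840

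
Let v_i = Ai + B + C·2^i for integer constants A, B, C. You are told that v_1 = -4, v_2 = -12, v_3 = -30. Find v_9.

-2538

Write the equations: A + B + 2C = -4; 2A + B + 4C = -12; 3A + B + 8C = -30.
Subtracting the first from the second: A + 2C = -8.
Subtracting the second from the third: A + 4C = -18.
Solving: C = -5, A = 2, then B = 4.
Therefore v_9 = 18 + 4 + (-5)·512 = -2538.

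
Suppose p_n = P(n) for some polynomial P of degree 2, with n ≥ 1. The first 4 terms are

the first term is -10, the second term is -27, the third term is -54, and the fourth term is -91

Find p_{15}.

1st diffs: -17, -27, -37.
2nd diffs: -10, -10 (constant).
So p_n = -5n^2 - 2n - 3.
Evaluating at n = 15 gives p_{15} = -1158.

-1158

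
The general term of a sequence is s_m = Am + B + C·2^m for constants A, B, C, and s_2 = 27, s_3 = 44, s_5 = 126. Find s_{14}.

49227

Plug in m = 2, 3, 5: 2A + B + 4C = 27; 3A + B + 8C = 44; 5A + B + 32C = 126.
Subtracting the first from the second: A + 4C = 17.
Subtracting the second from the third: 2A + 24C = 82.
Solving: C = 3, A = 5, then B = 5.
Hence s_{14} = 5·14 + 5 + 3·16384 = 49227.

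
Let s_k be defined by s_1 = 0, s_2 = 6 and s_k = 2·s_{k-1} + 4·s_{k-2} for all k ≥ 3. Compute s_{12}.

546816

Applying the relation repeatedly:
s_3 = 12;  s_4 = 48;  s_5 = 144;  s_6 = 480;  s_7 = 1536;  s_8 = 4992;  s_9 = 16128;  s_{10} = 52224;  s_{11} = 168960;  s_{12} = 546816.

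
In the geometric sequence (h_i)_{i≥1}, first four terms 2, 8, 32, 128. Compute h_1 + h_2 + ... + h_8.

Common ratio r = 4.
h_i = 2·4^(i-1).
S = 2·(4^8 - 1)/(4 - 1) = 2·(65536 - 1)/(3) = 43690.

43690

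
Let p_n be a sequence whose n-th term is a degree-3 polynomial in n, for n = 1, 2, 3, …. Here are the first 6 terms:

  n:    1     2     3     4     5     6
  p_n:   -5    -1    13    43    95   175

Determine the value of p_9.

1st diffs: 4, 14, 30, 52, 80.
2nd diffs: 10, 16, 22, 28.
3rd diffs: 6, 6, 6 (constant).
So p_n = n^3 - n^2 - 5.
Evaluating at n = 9 gives p_9 = 643.

643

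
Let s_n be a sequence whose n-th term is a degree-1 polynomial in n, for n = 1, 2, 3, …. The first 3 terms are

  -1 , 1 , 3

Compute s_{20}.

37

1st diffs: 2, 2 (constant).
So s_n = 2n - 3.
Evaluating at n = 20 gives s_{20} = 37.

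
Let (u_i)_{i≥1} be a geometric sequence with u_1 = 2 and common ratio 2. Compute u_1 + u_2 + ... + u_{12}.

8190

u_i = 2·2^(i-1).
S = 2·(2^12 - 1)/(2 - 1) = 2·(4096 - 1)/(1) = 8190.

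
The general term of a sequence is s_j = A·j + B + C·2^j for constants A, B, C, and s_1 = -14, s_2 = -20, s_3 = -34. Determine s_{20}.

-4194272

The three given values yield: A + B + 2C = -14; 2A + B + 4C = -20; 3A + B + 8C = -34.
Subtracting the first from the second: A + 2C = -6.
Subtracting the second from the third: A + 4C = -14.
Solving: C = -4, A = 2, then B = -8.
Hence s_{20} = 2·20 + (-8) + (-4)·1048576 = -4194272.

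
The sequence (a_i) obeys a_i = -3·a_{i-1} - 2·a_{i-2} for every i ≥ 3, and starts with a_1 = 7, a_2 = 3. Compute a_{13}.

-40943

Compute successive terms:
a_3 = -23;  a_4 = 63;  a_5 = -143;  …;  a_{10} = 5103;  a_{11} = -10223;  a_{12} = 20463;  a_{13} = -40943.
(Characteristic roots are -1 and -2.)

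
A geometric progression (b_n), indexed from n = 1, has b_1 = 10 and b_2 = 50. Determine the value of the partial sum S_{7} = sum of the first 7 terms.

Common ratio r = 5.
b_n = 10·5^(n-1).
S = 10·(5^7 - 1)/(5 - 1) = 10·(78125 - 1)/(4) = 195310.

195310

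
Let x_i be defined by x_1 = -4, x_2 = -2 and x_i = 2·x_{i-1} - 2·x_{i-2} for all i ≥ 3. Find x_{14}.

Iterate the recurrence:
x_3 = 4  x_4 = 12  x_5 = 16  …  x_{11} = 64  x_{12} = 192  x_{13} = 256  x_{14} = 128.

128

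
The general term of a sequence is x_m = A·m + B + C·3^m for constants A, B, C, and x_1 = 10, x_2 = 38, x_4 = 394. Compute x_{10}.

Write the equations: A + B + 3C = 10; 2A + B + 9C = 38; 4A + B + 81C = 394.
Subtracting the first from the second: A + 6C = 28.
Subtracting the second from the third: 2A + 72C = 356.
Solving: C = 5, A = -2, then B = -3.
Hence x_{10} = -2·10 + (-3) + 5·59049 = 295222.

295222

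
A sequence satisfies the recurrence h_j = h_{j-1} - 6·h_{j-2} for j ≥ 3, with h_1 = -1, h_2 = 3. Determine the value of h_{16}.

1038951

Applying the relation repeatedly:
h_3 = 9  h_4 = -9  h_5 = -63  …  h_{13} = -6111  h_{14} = -200457  h_{15} = -163791  h_{16} = 1038951.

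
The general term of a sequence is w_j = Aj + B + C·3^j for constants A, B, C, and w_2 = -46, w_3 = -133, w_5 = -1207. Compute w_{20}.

The three given values yield: 2A + B + 9C = -46; 3A + B + 27C = -133; 5A + B + 243C = -1207.
Subtracting the first from the second: A + 18C = -87.
Subtracting the second from the third: 2A + 216C = -1074.
Solving: C = -5, A = 3, then B = -7.
So w_j = 3·j + (-7) + (-5)·3^j; at j=20 this is -17433921952.

-17433921952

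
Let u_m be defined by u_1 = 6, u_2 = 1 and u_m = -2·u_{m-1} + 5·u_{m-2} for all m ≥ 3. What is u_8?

-9071

Applying the relation repeatedly:
u_3 = 28;  u_4 = -51;  u_5 = 242;  u_6 = -739;  u_7 = 2688;  u_8 = -9071.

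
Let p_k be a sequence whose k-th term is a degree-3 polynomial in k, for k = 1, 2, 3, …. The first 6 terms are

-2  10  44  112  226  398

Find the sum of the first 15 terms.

1st diffs: 12, 34, 68, 114, 172.
2nd diffs: 22, 34, 46, 58.
3rd diffs: 12, 12, 12 (constant).
So p_k = 2k^3 - k^2 + k - 4.
Continuing: …, 640, 964, 1382, 1906, …, p_{15} = 6536.
Summing k = 1..15 (15 terms) gives 27620.

27620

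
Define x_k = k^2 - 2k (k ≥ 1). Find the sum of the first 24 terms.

4300

Over k = 1..24: Σk = 300, Σk² = 4900.
Total = (1)·4900 + (-2)·300 = 4300.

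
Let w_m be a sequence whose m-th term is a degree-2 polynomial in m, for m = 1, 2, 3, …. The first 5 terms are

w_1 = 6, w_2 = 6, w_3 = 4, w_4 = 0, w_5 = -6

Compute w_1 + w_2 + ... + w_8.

-64

1st diffs: 0, -2, -4, -6.
2nd diffs: -2, -2, -2 (constant).
Newton forward-difference form: w_m = 6 + (-2)·C(m-1,2).
Continuing: -14, -24, -36.
Summing m = 1..8 (8 terms) gives -64.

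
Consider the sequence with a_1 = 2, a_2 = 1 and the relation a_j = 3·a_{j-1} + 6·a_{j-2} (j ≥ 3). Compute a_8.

Iterate the recurrence:
a_3 = 15;  a_4 = 51;  a_5 = 243;  a_6 = 1035;  a_7 = 4563;  a_8 = 19899.

19899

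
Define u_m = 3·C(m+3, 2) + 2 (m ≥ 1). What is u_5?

C(8, 2) = 28, so u_5 = 86.

86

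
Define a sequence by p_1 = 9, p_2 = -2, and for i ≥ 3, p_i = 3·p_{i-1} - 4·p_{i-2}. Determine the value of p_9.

3462

Iterate the recurrence:
p_3 = -42  p_4 = -118  p_5 = -186  p_6 = -86  p_7 = 486  p_8 = 1802  p_9 = 3462.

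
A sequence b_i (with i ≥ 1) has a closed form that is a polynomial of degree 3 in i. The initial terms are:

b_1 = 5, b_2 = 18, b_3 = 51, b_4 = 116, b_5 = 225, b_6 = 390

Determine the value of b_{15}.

6375

1st diffs: 13, 33, 65, 109, 165.
2nd diffs: 20, 32, 44, 56.
3rd diffs: 12, 12, 12 (constant).
Newton forward-difference form: b_i = 5 + 13·C(i-1,1) + 20·C(i-1,2) + 12·C(i-1,3).
At i = 15: i-1 = 14, so b_{15} = 5 + 182 + 1820 + 4368 = 6375.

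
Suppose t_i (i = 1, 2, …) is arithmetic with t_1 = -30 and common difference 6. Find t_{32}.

t_i = -30 + (i - 1)·6.
t_{32} = -30 + 31·6 = 156.

156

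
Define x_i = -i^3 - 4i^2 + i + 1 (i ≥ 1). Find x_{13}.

x_{13} = -1·13^3 - 4·13^2 + 1·13 + 1 = -2859.

-2859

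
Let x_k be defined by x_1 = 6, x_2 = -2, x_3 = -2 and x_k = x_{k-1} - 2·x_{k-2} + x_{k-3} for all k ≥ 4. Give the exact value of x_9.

Compute successive terms:
x_4 = 8, x_5 = 10, x_6 = -8, x_7 = -20, x_8 = 6, x_9 = 38.

38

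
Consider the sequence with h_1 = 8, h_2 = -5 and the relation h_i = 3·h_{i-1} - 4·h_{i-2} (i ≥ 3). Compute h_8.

1895

h_3 = -47;  h_4 = -121;  h_5 = -175;  h_6 = -41;  h_7 = 577;  h_8 = 1895.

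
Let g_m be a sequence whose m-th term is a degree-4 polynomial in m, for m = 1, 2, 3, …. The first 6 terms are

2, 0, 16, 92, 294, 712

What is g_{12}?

1st diffs: -2, 16, 76, 202, 418.
2nd diffs: 18, 60, 126, 216.
3rd diffs: 42, 66, 90.
4th diffs: 24, 24 (constant).
Newton forward-difference form: g_m = 2 + (-2)·C(m-1,1) + 18·C(m-1,2) + 42·C(m-1,3) + 24·C(m-1,4).
At m = 12: m-1 = 11, so g_{12} = 2 - 22 + 990 + 6930 + 7920 = 15820.

15820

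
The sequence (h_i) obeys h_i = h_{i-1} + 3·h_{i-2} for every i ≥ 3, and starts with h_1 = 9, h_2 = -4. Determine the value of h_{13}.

Step forward from the initial values:
h_3 = 23;  h_4 = 11;  h_5 = 80;  …;  h_{10} = 3827;  h_{11} = 9080;  h_{12} = 20561;  h_{13} = 47801.

47801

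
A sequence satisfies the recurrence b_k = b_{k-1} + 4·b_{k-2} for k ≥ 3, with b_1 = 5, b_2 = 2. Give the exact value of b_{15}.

1246982

Applying the relation repeatedly:
b_3 = 22, b_4 = 30, b_5 = 118, …, b_{12} = 73758, b_{13} = 190390, b_{14} = 485422, b_{15} = 1246982.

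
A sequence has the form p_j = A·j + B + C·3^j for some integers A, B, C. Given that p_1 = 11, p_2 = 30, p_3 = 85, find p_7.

6569

Plug in j = 1, 2, 3: A + B + 3C = 11; 2A + B + 9C = 30; 3A + B + 27C = 85.
Subtracting the first from the second: A + 6C = 19.
Subtracting the second from the third: A + 18C = 55.
Solving: C = 3, A = 1, then B = 1.
Hence p_7 = 1·7 + 1 + 3·2187 = 6569.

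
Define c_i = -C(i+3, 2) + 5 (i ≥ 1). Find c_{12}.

-100

C(15, 2) = 105, so c_{12} = -100.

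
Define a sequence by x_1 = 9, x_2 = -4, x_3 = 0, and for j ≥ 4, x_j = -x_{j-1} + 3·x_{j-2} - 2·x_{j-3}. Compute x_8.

-762

Compute successive terms:
x_4 = -30; x_5 = 38; x_6 = -128; x_7 = 302; x_8 = -762.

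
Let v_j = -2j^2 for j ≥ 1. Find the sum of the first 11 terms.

Over j = 1..11: Σj = 66, Σj² = 506.
Total = (-2)·506 = -1012.

-1012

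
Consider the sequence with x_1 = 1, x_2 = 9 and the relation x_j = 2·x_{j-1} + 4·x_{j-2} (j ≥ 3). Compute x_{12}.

Compute successive terms:
x_3 = 22, x_4 = 80, x_5 = 248, x_6 = 816, x_7 = 2624, x_8 = 8512, x_9 = 27520, x_{10} = 89088, x_{11} = 288256, x_{12} = 932864.

932864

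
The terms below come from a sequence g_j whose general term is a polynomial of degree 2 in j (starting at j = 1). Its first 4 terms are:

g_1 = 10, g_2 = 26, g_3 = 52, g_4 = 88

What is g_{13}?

862

1st diffs: 16, 26, 36.
2nd diffs: 10, 10 (constant).
Newton forward-difference form: g_j = 10 + 16·C(j-1,1) + 10·C(j-1,2).
At j = 13: j-1 = 12, so g_{13} = 10 + 192 + 660 = 862.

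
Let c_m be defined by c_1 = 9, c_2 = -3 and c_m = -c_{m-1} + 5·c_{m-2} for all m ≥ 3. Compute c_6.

c_3 = 48  c_4 = -63  c_5 = 303  c_6 = -618.

-618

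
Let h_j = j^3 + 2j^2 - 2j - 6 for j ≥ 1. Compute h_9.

867

h_9 = 1·9^3 + 2·9^2 - 2·9 - 6 = 867.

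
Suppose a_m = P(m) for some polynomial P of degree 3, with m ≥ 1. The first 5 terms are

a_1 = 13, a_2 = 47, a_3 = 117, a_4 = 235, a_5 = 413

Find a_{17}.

11597

1st diffs: 34, 70, 118, 178.
2nd diffs: 36, 48, 60.
3rd diffs: 12, 12 (constant).
Newton forward-difference form: a_m = 13 + 34·C(m-1,1) + 36·C(m-1,2) + 12·C(m-1,3).
At m = 17: m-1 = 16, so a_{17} = 13 + 544 + 4320 + 6720 = 11597.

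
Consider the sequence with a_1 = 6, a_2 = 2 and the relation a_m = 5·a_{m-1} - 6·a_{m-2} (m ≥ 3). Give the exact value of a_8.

-19822

Compute successive terms:
a_3 = -26  a_4 = -142  a_5 = -554  a_6 = -1918  a_7 = -6266  a_8 = -19822.
(Characteristic roots are 3 and 2.)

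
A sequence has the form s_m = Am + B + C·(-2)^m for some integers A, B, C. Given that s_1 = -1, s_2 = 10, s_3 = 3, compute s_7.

Write the equations: A + B - 2C = -1; 2A + B + 4C = 10; 3A + B - 8C = 3.
Subtracting the first from the second: A + 6C = 11.
Subtracting the second from the third: A - 12C = -7.
Solving: C = 1, A = 5, then B = -4.
Therefore s_7 = 35 + (-4) + 1·(-128) = -97.

-97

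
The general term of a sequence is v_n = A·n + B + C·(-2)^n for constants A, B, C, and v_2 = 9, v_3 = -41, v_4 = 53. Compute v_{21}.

-8388653

Write the equations: 2A + B + 4C = 9; 3A + B - 8C = -41; 4A + B + 16C = 53.
Subtracting the first from the second: A - 12C = -50.
Subtracting the second from the third: A + 24C = 94.
Solving: C = 4, A = -2, then B = -3.
Therefore v_{21} = -42 + (-3) + 4·(-2097152) = -8388653.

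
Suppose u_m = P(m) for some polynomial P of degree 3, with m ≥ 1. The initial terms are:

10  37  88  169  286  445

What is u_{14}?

3949

1st diffs: 27, 51, 81, 117, 159.
2nd diffs: 24, 30, 36, 42.
3rd diffs: 6, 6, 6 (constant).
Newton forward-difference form: u_m = 10 + 27·C(m-1,1) + 24·C(m-1,2) + 6·C(m-1,3).
At m = 14: m-1 = 13, so u_{14} = 10 + 351 + 1872 + 1716 = 3949.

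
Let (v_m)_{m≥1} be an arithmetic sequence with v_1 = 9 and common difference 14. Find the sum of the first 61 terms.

v_m = 9 + (m - 1)·14.
v_{61} = 849; S = 61·(9 + 849)/2 = 26169.

26169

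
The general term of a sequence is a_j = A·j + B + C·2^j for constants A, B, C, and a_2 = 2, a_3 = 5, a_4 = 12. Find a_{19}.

Plug in j = 2, 3, 4: 2A + B + 4C = 2; 3A + B + 8C = 5; 4A + B + 16C = 12.
Subtracting the first from the second: A + 4C = 3.
Subtracting the second from the third: A + 8C = 7.
Solving: C = 1, A = -1, then B = 0.
So a_j = -1·j + 0 + 1·2^j; at j=19 this is 524269.

524269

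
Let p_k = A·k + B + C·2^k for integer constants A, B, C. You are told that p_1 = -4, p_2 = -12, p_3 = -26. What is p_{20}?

-3145764

At k = 1, 2, 3: A + B + 2C = -4; 2A + B + 4C = -12; 3A + B + 8C = -26.
Subtracting the first from the second: A + 2C = -8.
Subtracting the second from the third: A + 4C = -14.
Solving: C = -3, A = -2, then B = 4.
So p_k = -2·k + 4 + (-3)·2^k; at k=20 this is -3145764.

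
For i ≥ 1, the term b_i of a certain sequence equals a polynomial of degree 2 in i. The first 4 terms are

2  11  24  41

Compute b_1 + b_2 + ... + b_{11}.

1st diffs: 9, 13, 17.
2nd diffs: 4, 4 (constant).
Newton forward-difference form: b_i = 2 + 9·C(i-1,1) + 4·C(i-1,2).
Continuing: …, 62, 87, 116, 149, …, b_{11} = 272.
Summing i = 1..11 (11 terms) gives 1177.

1177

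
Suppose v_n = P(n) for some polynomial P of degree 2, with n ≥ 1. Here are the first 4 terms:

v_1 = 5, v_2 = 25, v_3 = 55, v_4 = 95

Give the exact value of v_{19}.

1st diffs: 20, 30, 40.
2nd diffs: 10, 10 (constant).
So v_n = 5n^2 + 5n - 5.
Evaluating at n = 19 gives v_{19} = 1895.

1895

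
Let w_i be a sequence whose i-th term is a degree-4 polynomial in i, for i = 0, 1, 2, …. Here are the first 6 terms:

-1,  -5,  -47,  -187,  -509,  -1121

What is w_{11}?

1st diffs: -4, -42, -140, -322, -612.
2nd diffs: -38, -98, -182, -290.
3rd diffs: -60, -84, -108.
4th diffs: -24, -24 (constant).
Newton forward-difference form: w_i = -1 + (-4)·C(i,1) + (-38)·C(i,2) + (-60)·C(i,3) + (-24)·C(i,4).
At i = 11: i = 11, so w_{11} = -1 - 44 - 2090 - 9900 - 7920 = -19955.

-19955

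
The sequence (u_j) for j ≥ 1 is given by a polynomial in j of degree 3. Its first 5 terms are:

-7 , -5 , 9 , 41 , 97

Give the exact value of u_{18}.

1st diffs: 2, 14, 32, 56.
2nd diffs: 12, 18, 24.
3rd diffs: 6, 6 (constant).
Newton forward-difference form: u_j = -7 + 2·C(j-1,1) + 12·C(j-1,2) + 6·C(j-1,3).
At j = 18: j-1 = 17, so u_{18} = -7 + 34 + 1632 + 4080 = 5739.

5739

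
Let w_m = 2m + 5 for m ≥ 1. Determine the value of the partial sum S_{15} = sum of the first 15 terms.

315

Over m = 1..15: Σm = 120.
Total = (2)·120 + (5)·15 = 315.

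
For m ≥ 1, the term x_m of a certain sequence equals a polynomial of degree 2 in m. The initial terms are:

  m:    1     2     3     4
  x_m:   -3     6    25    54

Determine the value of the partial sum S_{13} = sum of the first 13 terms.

1st diffs: 9, 19, 29.
2nd diffs: 10, 10 (constant).
So x_m = 5m^2 - 6m - 2.
Continuing: …, 93, 142, 201, 270, …, x_{13} = 765.
Summing m = 1..13 (13 terms) gives 3523.

3523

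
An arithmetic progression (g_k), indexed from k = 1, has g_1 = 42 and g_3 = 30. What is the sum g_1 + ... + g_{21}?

-378

Common difference d = (30 - 42) / (3 - 1) = -6.
g_k = 42 + (k - 1)·(-6).
g_{21} = -78; S = 21·(42 + (-78))/2 = -378.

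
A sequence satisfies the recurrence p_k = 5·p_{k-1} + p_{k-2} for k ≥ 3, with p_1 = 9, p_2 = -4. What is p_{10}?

Applying the relation repeatedly:
p_3 = -11; p_4 = -59; p_5 = -306; p_6 = -1589; p_7 = -8251; p_8 = -42844; p_9 = -222471; p_{10} = -1155199.

-1155199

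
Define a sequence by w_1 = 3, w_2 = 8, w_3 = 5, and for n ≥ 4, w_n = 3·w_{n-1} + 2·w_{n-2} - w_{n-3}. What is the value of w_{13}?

Step forward from the initial values:
w_4 = 28;  w_5 = 86;  w_6 = 309;  w_7 = 1071;  w_8 = 3745;  w_9 = 13068;  w_{10} = 45623;  w_{11} = 159260;  w_{12} = 555958;  w_{13} = 1940771.

1940771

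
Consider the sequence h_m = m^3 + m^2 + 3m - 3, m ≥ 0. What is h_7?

h_7 = 1·7^3 + 1·7^2 + 3·7 - 3 = 410.

410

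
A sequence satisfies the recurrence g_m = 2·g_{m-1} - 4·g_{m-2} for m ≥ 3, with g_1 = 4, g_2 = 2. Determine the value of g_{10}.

Applying the relation repeatedly:
g_3 = -12  g_4 = -32  g_5 = -16  g_6 = 96  g_7 = 256  g_8 = 128  g_9 = -768  g_{10} = -2048.

-2048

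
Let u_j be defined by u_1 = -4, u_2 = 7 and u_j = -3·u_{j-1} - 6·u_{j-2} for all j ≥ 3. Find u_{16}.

Iterate the recurrence:
u_3 = 3; u_4 = -51; u_5 = 135; …; u_{13} = 34263; u_{14} = 306909; u_{15} = -1126305; u_{16} = 1537461.

1537461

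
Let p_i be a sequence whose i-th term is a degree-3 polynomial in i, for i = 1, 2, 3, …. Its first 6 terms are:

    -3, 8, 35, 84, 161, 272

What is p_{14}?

1st diffs: 11, 27, 49, 77, 111.
2nd diffs: 16, 22, 28, 34.
3rd diffs: 6, 6, 6 (constant).
Newton forward-difference form: p_i = -3 + 11·C(i-1,1) + 16·C(i-1,2) + 6·C(i-1,3).
At i = 14: i-1 = 13, so p_{14} = -3 + 143 + 1248 + 1716 = 3104.

3104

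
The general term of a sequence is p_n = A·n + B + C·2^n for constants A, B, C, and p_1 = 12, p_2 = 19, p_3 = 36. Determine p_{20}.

At n = 1, 2, 3: A + B + 2C = 12; 2A + B + 4C = 19; 3A + B + 8C = 36.
Subtracting the first from the second: A + 2C = 7.
Subtracting the second from the third: A + 4C = 17.
Solving: C = 5, A = -3, then B = 5.
So p_n = -3·n + 5 + 5·2^n; at n=20 this is 5242825.

5242825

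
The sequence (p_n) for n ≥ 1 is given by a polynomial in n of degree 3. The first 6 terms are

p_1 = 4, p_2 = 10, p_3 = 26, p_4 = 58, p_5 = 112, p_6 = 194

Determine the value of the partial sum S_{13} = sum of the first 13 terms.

7670

1st diffs: 6, 16, 32, 54, 82.
2nd diffs: 10, 16, 22, 28.
3rd diffs: 6, 6, 6 (constant).
So p_n = n^3 - n^2 + 2n + 2.
Continuing: …, 310, 466, 668, 922, …, p_{13} = 2056.
Summing n = 1..13 (13 terms) gives 7670.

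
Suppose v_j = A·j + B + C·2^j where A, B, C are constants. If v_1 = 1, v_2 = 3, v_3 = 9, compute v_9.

1005

Write the equations: A + B + 2C = 1; 2A + B + 4C = 3; 3A + B + 8C = 9.
Subtracting the first from the second: A + 2C = 2.
Subtracting the second from the third: A + 4C = 6.
Solving: C = 2, A = -2, then B = -1.
So v_j = -2·j + (-1) + 2·2^j; at j=9 this is 1005.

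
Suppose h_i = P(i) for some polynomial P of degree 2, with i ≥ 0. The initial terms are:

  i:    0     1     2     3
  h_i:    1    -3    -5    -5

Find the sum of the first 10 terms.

1st diffs: -4, -2, 0.
2nd diffs: 2, 2 (constant).
Newton forward-difference form: h_i = 1 + (-4)·C(i,1) + 2·C(i,2).
Continuing: …, -3, 1, 7, 15, …, h_9 = 37.
Summing i = 0..9 (10 terms) gives 70.

70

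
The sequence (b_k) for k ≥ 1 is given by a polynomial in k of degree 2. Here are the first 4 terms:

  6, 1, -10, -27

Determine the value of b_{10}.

1st diffs: -5, -11, -17.
2nd diffs: -6, -6 (constant).
So b_k = -3k^2 + 4k + 5.
Evaluating at k = 10 gives b_{10} = -255.

-255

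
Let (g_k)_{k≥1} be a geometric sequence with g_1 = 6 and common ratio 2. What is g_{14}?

49152

g_k = 6·2^(k-1).
g_{14} = 6·2^13 = 49152.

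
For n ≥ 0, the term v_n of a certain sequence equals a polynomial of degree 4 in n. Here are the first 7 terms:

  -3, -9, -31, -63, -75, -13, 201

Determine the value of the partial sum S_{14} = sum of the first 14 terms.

47642

1st diffs: -6, -22, -32, -12, 62, 214.
2nd diffs: -16, -10, 20, 74, 152.
3rd diffs: 6, 30, 54, 78.
4th diffs: 24, 24, 24 (constant).
Newton forward-difference form: v_n = -3 + (-6)·C(n,1) + (-16)·C(n,2) + 6·C(n,3) + 24·C(n,4).
Continuing: …, 669, 1517, 2895, 4977, …, v_{13} = 17547.
Summing n = 0..13 (14 terms) gives 47642.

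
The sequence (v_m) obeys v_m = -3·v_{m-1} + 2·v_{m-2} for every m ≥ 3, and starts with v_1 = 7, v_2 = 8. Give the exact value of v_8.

7174

v_3 = -10, v_4 = 46, v_5 = -158, v_6 = 566, v_7 = -2014, v_8 = 7174.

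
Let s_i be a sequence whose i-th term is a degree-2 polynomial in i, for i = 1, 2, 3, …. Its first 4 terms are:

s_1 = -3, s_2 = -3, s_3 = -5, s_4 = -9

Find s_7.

1st diffs: 0, -2, -4.
2nd diffs: -2, -2 (constant).
Newton forward-difference form: s_i = -3 + (-2)·C(i-1,2).
At i = 7: i-1 = 6, so s_7 = -3 - 30 = -33.

-33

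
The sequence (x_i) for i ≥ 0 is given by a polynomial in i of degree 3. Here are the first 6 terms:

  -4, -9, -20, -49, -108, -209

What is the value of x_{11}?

1st diffs: -5, -11, -29, -59, -101.
2nd diffs: -6, -18, -30, -42.
3rd diffs: -12, -12, -12 (constant).
So x_i = -2i^3 + 3i^2 - 6i - 4.
Evaluating at i = 11 gives x_{11} = -2369.

-2369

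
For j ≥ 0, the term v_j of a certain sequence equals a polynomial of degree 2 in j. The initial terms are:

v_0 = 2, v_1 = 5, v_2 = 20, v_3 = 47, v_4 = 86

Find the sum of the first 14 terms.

4669

1st diffs: 3, 15, 27, 39.
2nd diffs: 12, 12, 12 (constant).
So v_j = 6j^2 - 3j + 2.
Continuing: …, 137, 200, 275, 362, …, v_{13} = 977.
Summing j = 0..13 (14 terms) gives 4669.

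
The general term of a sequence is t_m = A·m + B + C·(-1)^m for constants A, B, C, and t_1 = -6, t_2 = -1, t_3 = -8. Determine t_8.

-7

Write the equations: A + B - C = -6; 2A + B + C = -1; 3A + B - C = -8.
Subtracting the first from the second: A + 2C = 5.
Subtracting the second from the third: A - 2C = -7.
Solving: C = 3, A = -1, then B = -2.
Therefore t_8 = -8 + (-2) + 3·1 = -7.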